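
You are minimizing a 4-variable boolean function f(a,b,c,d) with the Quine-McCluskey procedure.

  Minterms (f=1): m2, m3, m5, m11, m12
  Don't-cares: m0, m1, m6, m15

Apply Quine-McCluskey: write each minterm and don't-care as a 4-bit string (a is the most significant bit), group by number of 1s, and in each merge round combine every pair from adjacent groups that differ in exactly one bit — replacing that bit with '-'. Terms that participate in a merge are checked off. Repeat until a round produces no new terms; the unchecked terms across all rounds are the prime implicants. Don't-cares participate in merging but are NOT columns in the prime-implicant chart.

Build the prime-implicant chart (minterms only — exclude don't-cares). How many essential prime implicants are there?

2

Round 0: 0000✓ 0001✓ 0010✓ 0011✓ 0101✓ 0110✓ 1011✓ 1100 1111✓
Round 1: -011 0-01 0-10 00-0✓ 00-1✓ 000-✓ 001-✓ 1-11
Round 2: 00--
PIs = {-011, 0-01, 0-10, 00--, 1-11, 1100}
Coverage chart:
  m2: 0-10,00--
  m3: -011,00--
  m5: 0-01 ←essential
  m11: -011,1-11
  m12: 1100 ←essential
Essential: 0-01, 1100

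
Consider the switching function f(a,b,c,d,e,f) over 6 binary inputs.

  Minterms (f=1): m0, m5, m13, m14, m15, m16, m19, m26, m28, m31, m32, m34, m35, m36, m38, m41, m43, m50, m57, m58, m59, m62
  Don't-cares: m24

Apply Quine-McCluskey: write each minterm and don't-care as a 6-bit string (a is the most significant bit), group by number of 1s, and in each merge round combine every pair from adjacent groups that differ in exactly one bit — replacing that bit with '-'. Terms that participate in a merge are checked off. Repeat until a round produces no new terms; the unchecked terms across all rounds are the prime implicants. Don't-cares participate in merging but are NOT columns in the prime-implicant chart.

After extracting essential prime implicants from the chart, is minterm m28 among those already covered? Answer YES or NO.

size-2^0 implicants → 000000(✓)  000101(✓)  001101(✓)  001110(✓)  001111(✓)  010000(✓)  010011  011000(✓)  011010(✓)  011100(✓)  011111(✓)  100000(✓)  100010(✓)  100011(✓)  100100(✓)  100110(✓)  101001(✓)  101011(✓)  110010(✓)  111001(✓)  111010(✓)  111011(✓)  111110(✓)
size-2^1 implicants → -00000  -11010  0-0000  0-1111  00-101  0011-1  00111-  01-000  011-00  0110-0  1-0010  1-1001(✓)  1-1011(✓)  10-011  100-00(✓)  100-10(✓)  1000-0(✓)  10001-  1001-0(✓)  1010-1(✓)  11-010  111-10  1110-1(✓)  11101-
size-2^2 implicants → 1-10-1  100--0
Unchecked terms (primes): -00000, -11010, 0-0000, 0-1111, 00-101, 0011-1, 00111-, 01-000, 010011, 011-00, 0110-0, 1-0010, 1-10-1, 10-011, 100--0, 10001-, 11-010, 111-10, 11101-
Minterm coverage:
  m0 ⊆ -00000,0-0000
  m5 ⊆ 00-101 [E]
  m13 ⊆ 00-101,0011-1
  m14 ⊆ 00111- [E]
  m15 ⊆ 0-1111,0011-1,00111-
  m16 ⊆ 0-0000,01-000
  m19 ⊆ 010011 [E]
  m26 ⊆ -11010,0110-0
  m28 ⊆ 011-00 [E]
  m31 ⊆ 0-1111 [E]
  m32 ⊆ -00000,100--0
  m34 ⊆ 1-0010,100--0,10001-
  m35 ⊆ 10-011,10001-
  m36 ⊆ 100--0 [E]
  m38 ⊆ 100--0 [E]
  m41 ⊆ 1-10-1 [E]
  m43 ⊆ 1-10-1,10-011
  m50 ⊆ 1-0010,11-010
  m57 ⊆ 1-10-1 [E]
  m58 ⊆ -11010,11-010,111-10,11101-
  m59 ⊆ 1-10-1,11101-
  m62 ⊆ 111-10 [E]
E = {0-1111, 00-101, 00111-, 010011, 011-00, 1-10-1, 100--0, 111-10}

YES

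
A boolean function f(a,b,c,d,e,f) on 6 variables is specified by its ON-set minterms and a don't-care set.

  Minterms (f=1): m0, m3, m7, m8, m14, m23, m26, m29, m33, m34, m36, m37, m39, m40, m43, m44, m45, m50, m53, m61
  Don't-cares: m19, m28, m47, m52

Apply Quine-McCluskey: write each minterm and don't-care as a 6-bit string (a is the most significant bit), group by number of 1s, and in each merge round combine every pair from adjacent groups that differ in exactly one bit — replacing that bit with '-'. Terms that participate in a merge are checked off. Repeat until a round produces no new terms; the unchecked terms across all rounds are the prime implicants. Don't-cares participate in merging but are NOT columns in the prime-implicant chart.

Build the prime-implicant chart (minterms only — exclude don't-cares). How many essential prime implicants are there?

[col 0] 000000*, 000011*, 000111*, 001000*, 001110, 010011*, 010111*, 011010, 011100*, 011101*, 100001*, 100010*, 100100*, 100101*, 100111*, 101000*, 101011*, 101100*, 101101*, 101111*, 110010*, 110100*, 110101*, 111101*
[col 1] -00111, -01000, -11101, 0-0011*, 0-0111*, 00-000, 000-11*, 010-11*, 01110-, 1-0010, 1-0100*, 1-0101*, 1-1101*, 10-100*, 10-101*, 10-111*, 100-01, 1001-1*, 10010-*, 101-00, 101-11, 1011-1*, 10110-*, 11-101*, 11010-*
[col 2] 0-0-11, 1--101, 1-010-, 10-1-1, 10-10-
Prime implicants: -00111, -01000, -11101, 0-0-11, 00-000, 001110, 011010, 01110-, 1--101, 1-0010, 1-010-, 10-1-1, 10-10-, 100-01, 101-00, 101-11
PI chart (minterm → PIs covering it):
  0 | 00-000  (sole → essential)
  3 | 0-0-11  (sole → essential)
  7 | -00111,0-0-11
  8 | -01000,00-000
  14 | 001110  (sole → essential)
  23 | 0-0-11  (sole → essential)
  26 | 011010  (sole → essential)
  29 | -11101,01110-
  33 | 100-01  (sole → essential)
  34 | 1-0010  (sole → essential)
  36 | 1-010-,10-10-
  37 | 1--101,1-010-,10-1-1,10-10-,100-01
  39 | -00111,10-1-1
  40 | -01000,101-00
  43 | 101-11  (sole → essential)
  44 | 10-10-,101-00
  45 | 1--101,10-1-1,10-10-
  50 | 1-0010  (sole → essential)
  53 | 1--101,1-010-
  61 | -11101,1--101
Essential prime implicants: 0-0-11, 00-000, 001110, 011010, 1-0010, 100-01, 101-11

7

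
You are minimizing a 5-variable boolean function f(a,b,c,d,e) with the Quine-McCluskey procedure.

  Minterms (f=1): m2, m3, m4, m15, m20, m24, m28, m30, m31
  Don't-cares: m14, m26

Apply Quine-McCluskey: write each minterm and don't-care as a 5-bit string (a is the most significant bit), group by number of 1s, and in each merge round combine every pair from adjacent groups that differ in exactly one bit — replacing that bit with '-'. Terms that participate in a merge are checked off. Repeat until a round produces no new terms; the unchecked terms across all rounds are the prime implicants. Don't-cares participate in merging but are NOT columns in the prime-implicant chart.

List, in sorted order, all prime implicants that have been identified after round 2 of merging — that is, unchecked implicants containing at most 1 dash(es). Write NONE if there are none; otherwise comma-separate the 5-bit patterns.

-0100, 0001-, 1-100

size-2^0 implicants → 00010(✓)  00011(✓)  00100(✓)  01110(✓)  01111(✓)  10100(✓)  11000(✓)  11010(✓)  11100(✓)  11110(✓)  11111(✓)
size-2^1 implicants → -0100  -1110(✓)  -1111(✓)  0001-  0111-(✓)  1-100  11-00(✓)  11-10(✓)  110-0(✓)  111-0(✓)  1111-(✓)
size-2^2 implicants → -111-  11--0
Unchecked terms (primes): -0100, -111-, 0001-, 1-100, 11--0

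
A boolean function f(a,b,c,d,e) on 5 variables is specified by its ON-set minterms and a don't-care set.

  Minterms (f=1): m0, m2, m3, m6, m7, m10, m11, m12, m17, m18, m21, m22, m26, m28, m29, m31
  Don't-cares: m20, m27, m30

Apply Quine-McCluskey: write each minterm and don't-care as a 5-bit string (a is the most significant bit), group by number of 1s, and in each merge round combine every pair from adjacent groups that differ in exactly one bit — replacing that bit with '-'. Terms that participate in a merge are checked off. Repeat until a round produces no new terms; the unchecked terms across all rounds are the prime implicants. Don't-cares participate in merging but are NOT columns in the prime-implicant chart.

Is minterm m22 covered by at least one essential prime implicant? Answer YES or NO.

NO

size-2^0 implicants → 00000(✓)  00010(✓)  00011(✓)  00110(✓)  00111(✓)  01010(✓)  01011(✓)  01100(✓)  10001(✓)  10010(✓)  10100(✓)  10101(✓)  10110(✓)  11010(✓)  11011(✓)  11100(✓)  11101(✓)  11110(✓)  11111(✓)
size-2^1 implicants → -0010(✓)  -0110(✓)  -1010(✓)  -1011(✓)  -1100  0-010(✓)  0-011(✓)  00-10(✓)  00-11(✓)  000-0  0001-(✓)  0011-(✓)  0101-(✓)  1-010(✓)  1-100(✓)  1-101(✓)  1-110(✓)  10-01  10-10(✓)  101-0(✓)  1010-(✓)  11-10(✓)  11-11(✓)  1101-(✓)  111-0(✓)  111-1(✓)  1110-(✓)  1111-(✓)
size-2^2 implicants → --010  -0-10  -101-  0-01-  00-1-  1--10  1-1-0  1-10-  11-1-  111--
Unchecked terms (primes): --010, -0-10, -101-, -1100, 0-01-, 00-1-, 000-0, 1--10, 1-1-0, 1-10-, 10-01, 11-1-, 111--
Minterm coverage:
  m0 ⊆ 000-0 [E]
  m2 ⊆ --010,-0-10,0-01-,00-1-,000-0
  m3 ⊆ 0-01-,00-1-
  m6 ⊆ -0-10,00-1-
  m7 ⊆ 00-1- [E]
  m10 ⊆ --010,-101-,0-01-
  m11 ⊆ -101-,0-01-
  m12 ⊆ -1100 [E]
  m17 ⊆ 10-01 [E]
  m18 ⊆ --010,-0-10,1--10
  m21 ⊆ 1-10-,10-01
  m22 ⊆ -0-10,1--10,1-1-0
  m26 ⊆ --010,-101-,1--10,11-1-
  m28 ⊆ -1100,1-1-0,1-10-,111--
  m29 ⊆ 1-10-,111--
  m31 ⊆ 11-1-,111--
E = {-1100, 00-1-, 000-0, 10-01}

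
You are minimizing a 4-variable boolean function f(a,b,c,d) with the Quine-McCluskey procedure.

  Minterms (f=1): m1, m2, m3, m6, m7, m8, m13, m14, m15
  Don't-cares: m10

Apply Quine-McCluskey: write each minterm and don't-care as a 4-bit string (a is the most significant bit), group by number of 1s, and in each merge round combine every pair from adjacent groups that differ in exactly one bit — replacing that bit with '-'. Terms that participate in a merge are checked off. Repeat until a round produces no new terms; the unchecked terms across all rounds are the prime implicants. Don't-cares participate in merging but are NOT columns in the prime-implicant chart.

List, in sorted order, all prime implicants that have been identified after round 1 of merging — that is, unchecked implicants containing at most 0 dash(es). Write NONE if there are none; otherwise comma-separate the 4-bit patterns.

Round 0: 0001✓ 0010✓ 0011✓ 0110✓ 0111✓ 1000✓ 1010✓ 1101✓ 1110✓ 1111✓
Round 1: -010✓ -110✓ -111✓ 0-10✓ 0-11✓ 00-1 001-✓ 011-✓ 1-10✓ 10-0 11-1 111-✓
Round 2: --10 -11- 0-1-
PIs = {--10, -11-, 0-1-, 00-1, 10-0, 11-1}

NONE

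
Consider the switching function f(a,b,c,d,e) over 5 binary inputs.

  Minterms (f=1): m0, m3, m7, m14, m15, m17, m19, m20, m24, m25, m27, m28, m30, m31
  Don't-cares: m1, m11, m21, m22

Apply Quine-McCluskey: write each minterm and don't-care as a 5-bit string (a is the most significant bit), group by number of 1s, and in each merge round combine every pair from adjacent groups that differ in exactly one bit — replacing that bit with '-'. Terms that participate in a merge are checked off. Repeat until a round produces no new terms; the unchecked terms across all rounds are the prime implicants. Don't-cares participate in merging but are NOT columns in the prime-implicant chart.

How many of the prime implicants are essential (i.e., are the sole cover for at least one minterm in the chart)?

[col 0] 00000*, 00001*, 00011*, 00111*, 01011*, 01110*, 01111*, 10001*, 10011*, 10100*, 10101*, 10110*, 11000*, 11001*, 11011*, 11100*, 11110*, 11111*
[col 1] -0001*, -0011*, -1011*, -1110*, -1111*, 0-011*, 0-111*, 00-11*, 000-1*, 0000-, 01-11*, 0111-*, 1-001*, 1-011*, 1-100*, 1-110*, 10-01, 100-1*, 101-0*, 1010-, 11-00, 11-11*, 110-1*, 1100-, 111-0*, 1111-*
[col 2] --011, -00-1, -1-11, -111-, 0--11, 1-0-1, 1-1-0
Prime implicants: --011, -00-1, -1-11, -111-, 0--11, 0000-, 1-0-1, 1-1-0, 10-01, 1010-, 11-00, 1100-
PI chart (minterm → PIs covering it):
  0 | 0000-  (sole → essential)
  3 | --011,-00-1,0--11
  7 | 0--11  (sole → essential)
  14 | -111-  (sole → essential)
  15 | -1-11,-111-,0--11
  17 | -00-1,1-0-1,10-01
  19 | --011,-00-1,1-0-1
  20 | 1-1-0,1010-
  24 | 11-00,1100-
  25 | 1-0-1,1100-
  27 | --011,-1-11,1-0-1
  28 | 1-1-0,11-00
  30 | -111-,1-1-0
  31 | -1-11,-111-
Essential prime implicants: -111-, 0--11, 0000-

3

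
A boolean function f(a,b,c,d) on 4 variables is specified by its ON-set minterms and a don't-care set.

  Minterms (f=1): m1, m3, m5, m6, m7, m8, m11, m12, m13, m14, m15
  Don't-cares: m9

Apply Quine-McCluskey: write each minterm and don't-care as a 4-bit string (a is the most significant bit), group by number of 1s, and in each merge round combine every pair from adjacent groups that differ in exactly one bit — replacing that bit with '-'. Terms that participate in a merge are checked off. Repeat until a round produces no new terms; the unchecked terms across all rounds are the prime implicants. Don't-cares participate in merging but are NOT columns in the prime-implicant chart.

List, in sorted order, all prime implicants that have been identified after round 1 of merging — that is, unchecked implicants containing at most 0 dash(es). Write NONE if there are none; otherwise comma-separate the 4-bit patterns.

[col 0] 0001*, 0011*, 0101*, 0110*, 0111*, 1000*, 1001*, 1011*, 1100*, 1101*, 1110*, 1111*
[col 1] -001*, -011*, -101*, -110*, -111*, 0-01*, 0-11*, 00-1*, 01-1*, 011-*, 1-00*, 1-01*, 1-11*, 10-1*, 100-*, 11-0*, 11-1*, 110-*, 111-*
[col 2] --01*, --11*, -0-1*, -1-1*, -11-, 0--1*, 1--1*, 1-0-, 11--
[col 3] ---1
Prime implicants: ---1, -11-, 1-0-, 11--

NONE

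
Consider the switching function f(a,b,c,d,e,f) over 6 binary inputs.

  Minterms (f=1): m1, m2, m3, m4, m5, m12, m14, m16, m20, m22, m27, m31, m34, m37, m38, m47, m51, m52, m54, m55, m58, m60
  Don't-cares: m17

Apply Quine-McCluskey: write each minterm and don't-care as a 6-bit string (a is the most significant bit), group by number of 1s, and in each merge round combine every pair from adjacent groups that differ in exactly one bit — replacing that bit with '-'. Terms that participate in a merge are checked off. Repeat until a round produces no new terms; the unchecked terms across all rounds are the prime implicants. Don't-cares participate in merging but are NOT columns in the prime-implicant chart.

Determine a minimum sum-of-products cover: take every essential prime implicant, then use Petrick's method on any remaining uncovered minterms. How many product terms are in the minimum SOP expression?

Round 0: 000001✓ 000010✓ 000011✓ 000100✓ 000101✓ 001100✓ 001110✓ 010000✓ 010001✓ 010100✓ 010110✓ 011011✓ 011111✓ 100010✓ 100101✓ 100110✓ 101111 110011✓ 110100✓ 110110✓ 110111✓ 111010 111100✓
Round 1: -00010 -00101 -10100✓ -10110✓ 0-0001 0-0100 00-100 000-01 0000-1 00001- 00010- 0011-0 010-00 01000- 0101-0✓ 011-11 1-0110 100-10 11-100 110-11 1101-0✓ 11011-
Round 2: -101-0
PIs = {-00010, -00101, -101-0, 0-0001, 0-0100, 00-100, 000-01, 0000-1, 00001-, 00010-, 0011-0, 010-00, 01000-, 011-11, 1-0110, 100-10, 101111, 11-100, 110-11, 11011-, 111010}
Coverage chart:
  m1: 0-0001,000-01,0000-1
  m2: -00010,00001-
  m3: 0000-1,00001-
  m4: 0-0100,00-100,00010-
  m5: -00101,000-01,00010-
  m12: 00-100,0011-0
  m14: 0011-0 ←essential
  m16: 010-00,01000-
  m20: -101-0,0-0100,010-00
  m22: -101-0 ←essential
  m27: 011-11 ←essential
  m31: 011-11 ←essential
  m34: -00010,100-10
  m37: -00101 ←essential
  m38: 1-0110,100-10
  m47: 101111 ←essential
  m51: 110-11 ←essential
  m52: -101-0,11-100
  m54: -101-0,1-0110,11011-
  m55: 110-11,11011-
  m58: 111010 ←essential
  m60: 11-100 ←essential
Essential: -00101, -101-0, 0011-0, 011-11, 101111, 11-100, 110-11, 111010
Petrick residual → -00010, 0-0100, 0000-1, 010-00, 1-0110
Min cover (13 terms): b'c'd'ef' + b'c'de'f + bc'df' + a'c'de'f' + a'b'c'd'f + a'b'cdf' + a'bc'e'f' + a'bcef + ac'def' + ab'cdef + abde'f' + abc'ef + abcd'ef'

13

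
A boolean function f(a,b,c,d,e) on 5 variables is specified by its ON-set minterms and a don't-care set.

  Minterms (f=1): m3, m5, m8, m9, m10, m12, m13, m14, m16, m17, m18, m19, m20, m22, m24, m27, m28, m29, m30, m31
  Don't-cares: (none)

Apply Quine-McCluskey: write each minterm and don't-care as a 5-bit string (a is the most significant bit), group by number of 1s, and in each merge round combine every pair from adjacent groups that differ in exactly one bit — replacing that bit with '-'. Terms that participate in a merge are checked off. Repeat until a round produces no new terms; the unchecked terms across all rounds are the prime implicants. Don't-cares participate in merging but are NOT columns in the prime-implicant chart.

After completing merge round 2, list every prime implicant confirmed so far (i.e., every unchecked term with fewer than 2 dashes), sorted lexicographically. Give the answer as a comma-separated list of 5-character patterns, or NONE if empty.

size-2^0 implicants → 00011(✓)  00101(✓)  01000(✓)  01001(✓)  01010(✓)  01100(✓)  01101(✓)  01110(✓)  10000(✓)  10001(✓)  10010(✓)  10011(✓)  10100(✓)  10110(✓)  11000(✓)  11011(✓)  11100(✓)  11101(✓)  11110(✓)  11111(✓)
size-2^1 implicants → -0011  -1000(✓)  -1100(✓)  -1101(✓)  -1110(✓)  0-101  01-00(✓)  01-01(✓)  01-10(✓)  010-0(✓)  0100-(✓)  011-0(✓)  0110-(✓)  1-000(✓)  1-011  1-100(✓)  1-110(✓)  10-00(✓)  10-10(✓)  100-0(✓)  100-1(✓)  1000-(✓)  1001-(✓)  101-0(✓)  11-00(✓)  11-11  111-0(✓)  111-1(✓)  1110-(✓)  1111-(✓)
size-2^2 implicants → -1-00  -11-0  -110-  01--0  01-0-  1--00  1-1-0  10--0  100--  111--
Unchecked terms (primes): -0011, -1-00, -11-0, -110-, 0-101, 01--0, 01-0-, 1--00, 1-011, 1-1-0, 10--0, 100--, 11-11, 111--

-0011, 0-101, 1-011, 11-11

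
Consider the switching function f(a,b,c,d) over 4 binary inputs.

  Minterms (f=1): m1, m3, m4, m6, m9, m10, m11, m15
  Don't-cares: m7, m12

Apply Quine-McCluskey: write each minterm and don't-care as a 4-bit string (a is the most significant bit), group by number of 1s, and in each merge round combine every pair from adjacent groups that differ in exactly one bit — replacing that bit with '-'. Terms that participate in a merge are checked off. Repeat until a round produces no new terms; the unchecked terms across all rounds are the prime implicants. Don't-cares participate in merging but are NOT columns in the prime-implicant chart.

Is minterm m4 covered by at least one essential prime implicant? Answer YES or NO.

size-2^0 implicants → 0001(✓)  0011(✓)  0100(✓)  0110(✓)  0111(✓)  1001(✓)  1010(✓)  1011(✓)  1100(✓)  1111(✓)
size-2^1 implicants → -001(✓)  -011(✓)  -100  -111(✓)  0-11(✓)  00-1(✓)  01-0  011-  1-11(✓)  10-1(✓)  101-
size-2^2 implicants → --11  -0-1
Unchecked terms (primes): --11, -0-1, -100, 01-0, 011-, 101-
Minterm coverage:
  m1 ⊆ -0-1 [E]
  m3 ⊆ --11,-0-1
  m4 ⊆ -100,01-0
  m6 ⊆ 01-0,011-
  m9 ⊆ -0-1 [E]
  m10 ⊆ 101- [E]
  m11 ⊆ --11,-0-1,101-
  m15 ⊆ --11 [E]
E = {--11, -0-1, 101-}

NO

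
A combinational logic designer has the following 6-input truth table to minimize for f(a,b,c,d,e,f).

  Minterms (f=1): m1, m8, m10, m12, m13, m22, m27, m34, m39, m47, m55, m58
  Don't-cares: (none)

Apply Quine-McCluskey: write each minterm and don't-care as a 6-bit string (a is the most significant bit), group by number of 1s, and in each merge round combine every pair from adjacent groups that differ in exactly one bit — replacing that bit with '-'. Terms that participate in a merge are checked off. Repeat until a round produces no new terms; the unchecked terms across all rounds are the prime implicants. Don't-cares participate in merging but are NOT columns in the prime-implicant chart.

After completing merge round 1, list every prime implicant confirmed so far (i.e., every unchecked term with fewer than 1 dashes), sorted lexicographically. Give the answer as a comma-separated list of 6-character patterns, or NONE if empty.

000001, 010110, 011011, 100010, 111010

[col 0] 000001, 001000*, 001010*, 001100*, 001101*, 010110, 011011, 100010, 100111*, 101111*, 110111*, 111010
[col 1] 001-00, 0010-0, 00110-, 1-0111, 10-111
Prime implicants: 000001, 001-00, 0010-0, 00110-, 010110, 011011, 1-0111, 10-111, 100010, 111010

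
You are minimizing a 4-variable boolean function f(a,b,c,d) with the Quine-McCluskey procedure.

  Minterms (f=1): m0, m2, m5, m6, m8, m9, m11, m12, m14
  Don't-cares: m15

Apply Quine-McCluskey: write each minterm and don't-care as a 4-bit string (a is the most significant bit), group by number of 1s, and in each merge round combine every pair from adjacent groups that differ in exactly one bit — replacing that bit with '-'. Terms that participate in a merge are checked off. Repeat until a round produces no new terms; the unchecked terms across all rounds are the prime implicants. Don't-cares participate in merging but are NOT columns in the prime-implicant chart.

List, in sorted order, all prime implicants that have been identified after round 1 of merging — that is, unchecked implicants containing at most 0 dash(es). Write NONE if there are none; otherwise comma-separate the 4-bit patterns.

size-2^0 implicants → 0000(✓)  0010(✓)  0101  0110(✓)  1000(✓)  1001(✓)  1011(✓)  1100(✓)  1110(✓)  1111(✓)
size-2^1 implicants → -000  -110  0-10  00-0  1-00  1-11  10-1  100-  11-0  111-
Unchecked terms (primes): -000, -110, 0-10, 00-0, 0101, 1-00, 1-11, 10-1, 100-, 11-0, 111-

0101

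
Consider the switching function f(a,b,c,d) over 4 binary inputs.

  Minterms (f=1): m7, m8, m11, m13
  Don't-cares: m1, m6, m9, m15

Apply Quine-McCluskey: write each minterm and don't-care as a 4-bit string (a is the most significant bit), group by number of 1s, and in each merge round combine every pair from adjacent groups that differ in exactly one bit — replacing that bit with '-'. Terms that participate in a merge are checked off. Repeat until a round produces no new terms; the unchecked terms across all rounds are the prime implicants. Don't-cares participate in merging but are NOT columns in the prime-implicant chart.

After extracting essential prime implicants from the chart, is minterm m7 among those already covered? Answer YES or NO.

size-2^0 implicants → 0001(✓)  0110(✓)  0111(✓)  1000(✓)  1001(✓)  1011(✓)  1101(✓)  1111(✓)
size-2^1 implicants → -001  -111  011-  1-01(✓)  1-11(✓)  10-1(✓)  100-  11-1(✓)
size-2^2 implicants → 1--1
Unchecked terms (primes): -001, -111, 011-, 1--1, 100-
Minterm coverage:
  m7 ⊆ -111,011-
  m8 ⊆ 100- [E]
  m11 ⊆ 1--1 [E]
  m13 ⊆ 1--1 [E]
E = {1--1, 100-}

NO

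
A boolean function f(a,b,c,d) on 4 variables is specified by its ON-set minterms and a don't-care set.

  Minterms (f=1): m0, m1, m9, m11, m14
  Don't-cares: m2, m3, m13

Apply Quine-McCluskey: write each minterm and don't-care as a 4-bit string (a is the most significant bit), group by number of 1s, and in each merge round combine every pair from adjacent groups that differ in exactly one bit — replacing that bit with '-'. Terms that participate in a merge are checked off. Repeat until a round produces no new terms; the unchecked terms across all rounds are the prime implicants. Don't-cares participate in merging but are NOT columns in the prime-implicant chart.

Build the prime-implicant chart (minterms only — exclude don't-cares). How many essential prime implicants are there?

Round 0: 0000✓ 0001✓ 0010✓ 0011✓ 1001✓ 1011✓ 1101✓ 1110
Round 1: -001✓ -011✓ 00-0✓ 00-1✓ 000-✓ 001-✓ 1-01 10-1✓
Round 2: -0-1 00--
PIs = {-0-1, 00--, 1-01, 1110}
Coverage chart:
  m0: 00-- ←essential
  m1: -0-1,00--
  m9: -0-1,1-01
  m11: -0-1 ←essential
  m14: 1110 ←essential
Essential: -0-1, 00--, 1110

3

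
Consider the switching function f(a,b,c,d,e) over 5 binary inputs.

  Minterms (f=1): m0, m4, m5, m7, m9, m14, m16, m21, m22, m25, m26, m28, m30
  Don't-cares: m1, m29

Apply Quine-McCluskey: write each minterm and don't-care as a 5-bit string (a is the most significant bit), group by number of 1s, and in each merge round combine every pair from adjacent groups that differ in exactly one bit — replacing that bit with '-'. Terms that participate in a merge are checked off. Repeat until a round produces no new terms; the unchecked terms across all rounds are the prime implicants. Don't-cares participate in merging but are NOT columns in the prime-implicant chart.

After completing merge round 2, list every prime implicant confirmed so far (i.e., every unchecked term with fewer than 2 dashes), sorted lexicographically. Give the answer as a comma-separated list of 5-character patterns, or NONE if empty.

[col 0] 00000*, 00001*, 00100*, 00101*, 00111*, 01001*, 01110*, 10000*, 10101*, 10110*, 11001*, 11010*, 11100*, 11101*, 11110*
[col 1] -0000, -0101, -1001, -1110, 0-001, 00-00*, 00-01*, 0000-*, 001-1, 0010-*, 1-101, 1-110, 11-01, 11-10, 111-0, 1110-
[col 2] 00-0-
Prime implicants: -0000, -0101, -1001, -1110, 0-001, 00-0-, 001-1, 1-101, 1-110, 11-01, 11-10, 111-0, 1110-

-0000, -0101, -1001, -1110, 0-001, 001-1, 1-101, 1-110, 11-01, 11-10, 111-0, 1110-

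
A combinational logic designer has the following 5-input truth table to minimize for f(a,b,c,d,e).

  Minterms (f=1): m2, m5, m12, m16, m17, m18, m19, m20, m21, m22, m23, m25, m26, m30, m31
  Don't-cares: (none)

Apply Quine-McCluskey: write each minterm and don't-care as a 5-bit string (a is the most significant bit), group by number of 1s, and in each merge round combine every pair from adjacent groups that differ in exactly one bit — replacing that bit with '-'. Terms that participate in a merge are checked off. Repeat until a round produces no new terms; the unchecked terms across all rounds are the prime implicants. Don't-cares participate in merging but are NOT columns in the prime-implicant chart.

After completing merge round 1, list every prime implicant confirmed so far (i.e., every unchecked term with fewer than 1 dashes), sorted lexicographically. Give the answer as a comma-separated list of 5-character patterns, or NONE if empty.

01100

Round 0: 00010✓ 00101✓ 01100 10000✓ 10001✓ 10010✓ 10011✓ 10100✓ 10101✓ 10110✓ 10111✓ 11001✓ 11010✓ 11110✓ 11111✓
Round 1: -0010 -0101 1-001 1-010✓ 1-110✓ 1-111✓ 10-00✓ 10-01✓ 10-10✓ 10-11✓ 100-0✓ 100-1✓ 1000-✓ 1001-✓ 101-0✓ 101-1✓ 1010-✓ 1011-✓ 11-10✓ 1111-✓
Round 2: 1--10 1-11- 10--0✓ 10--1✓ 10-0-✓ 10-1-✓ 100--✓ 101--✓
Round 3: 10---
PIs = {-0010, -0101, 01100, 1--10, 1-001, 1-11-, 10---}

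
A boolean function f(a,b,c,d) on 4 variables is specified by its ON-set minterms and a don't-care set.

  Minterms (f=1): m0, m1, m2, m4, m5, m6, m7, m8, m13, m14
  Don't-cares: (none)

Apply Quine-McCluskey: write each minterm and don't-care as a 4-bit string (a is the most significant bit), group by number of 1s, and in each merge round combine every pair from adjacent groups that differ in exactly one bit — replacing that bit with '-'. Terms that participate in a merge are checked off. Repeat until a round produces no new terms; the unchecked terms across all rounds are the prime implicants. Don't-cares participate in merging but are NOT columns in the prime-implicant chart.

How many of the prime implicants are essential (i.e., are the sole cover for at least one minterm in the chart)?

6

size-2^0 implicants → 0000(✓)  0001(✓)  0010(✓)  0100(✓)  0101(✓)  0110(✓)  0111(✓)  1000(✓)  1101(✓)  1110(✓)
size-2^1 implicants → -000  -101  -110  0-00(✓)  0-01(✓)  0-10(✓)  00-0(✓)  000-(✓)  01-0(✓)  01-1(✓)  010-(✓)  011-(✓)
size-2^2 implicants → 0--0  0-0-  01--
Unchecked terms (primes): -000, -101, -110, 0--0, 0-0-, 01--
Minterm coverage:
  m0 ⊆ -000,0--0,0-0-
  m1 ⊆ 0-0- [E]
  m2 ⊆ 0--0 [E]
  m4 ⊆ 0--0,0-0-,01--
  m5 ⊆ -101,0-0-,01--
  m6 ⊆ -110,0--0,01--
  m7 ⊆ 01-- [E]
  m8 ⊆ -000 [E]
  m13 ⊆ -101 [E]
  m14 ⊆ -110 [E]
E = {-000, -101, -110, 0--0, 0-0-, 01--}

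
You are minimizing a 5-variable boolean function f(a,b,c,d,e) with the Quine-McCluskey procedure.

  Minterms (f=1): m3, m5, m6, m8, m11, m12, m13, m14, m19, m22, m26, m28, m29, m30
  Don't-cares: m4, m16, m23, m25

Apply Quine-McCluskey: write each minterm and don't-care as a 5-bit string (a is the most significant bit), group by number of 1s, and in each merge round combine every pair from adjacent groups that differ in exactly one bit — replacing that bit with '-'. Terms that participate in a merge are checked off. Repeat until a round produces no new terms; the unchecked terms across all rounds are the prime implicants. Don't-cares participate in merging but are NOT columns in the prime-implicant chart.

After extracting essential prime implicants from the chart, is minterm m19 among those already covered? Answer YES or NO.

NO

size-2^0 implicants → 00011(✓)  00100(✓)  00101(✓)  00110(✓)  01000(✓)  01011(✓)  01100(✓)  01101(✓)  01110(✓)  10000  10011(✓)  10110(✓)  10111(✓)  11001(✓)  11010(✓)  11100(✓)  11101(✓)  11110(✓)
size-2^1 implicants → -0011  -0110(✓)  -1100(✓)  -1101(✓)  -1110(✓)  0-011  0-100(✓)  0-101(✓)  0-110(✓)  001-0(✓)  0010-(✓)  01-00  011-0(✓)  0110-(✓)  1-110(✓)  10-11  1011-  11-01  11-10  111-0(✓)  1110-(✓)
size-2^2 implicants → --110  -11-0  -110-  0-1-0  0-10-
Unchecked terms (primes): --110, -0011, -11-0, -110-, 0-011, 0-1-0, 0-10-, 01-00, 10-11, 10000, 1011-, 11-01, 11-10
Minterm coverage:
  m3 ⊆ -0011,0-011
  m5 ⊆ 0-10- [E]
  m6 ⊆ --110,0-1-0
  m8 ⊆ 01-00 [E]
  m11 ⊆ 0-011 [E]
  m12 ⊆ -11-0,-110-,0-1-0,0-10-,01-00
  m13 ⊆ -110-,0-10-
  m14 ⊆ --110,-11-0,0-1-0
  m19 ⊆ -0011,10-11
  m22 ⊆ --110,1011-
  m26 ⊆ 11-10 [E]
  m28 ⊆ -11-0,-110-
  m29 ⊆ -110-,11-01
  m30 ⊆ --110,-11-0,11-10
E = {0-011, 0-10-, 01-00, 11-10}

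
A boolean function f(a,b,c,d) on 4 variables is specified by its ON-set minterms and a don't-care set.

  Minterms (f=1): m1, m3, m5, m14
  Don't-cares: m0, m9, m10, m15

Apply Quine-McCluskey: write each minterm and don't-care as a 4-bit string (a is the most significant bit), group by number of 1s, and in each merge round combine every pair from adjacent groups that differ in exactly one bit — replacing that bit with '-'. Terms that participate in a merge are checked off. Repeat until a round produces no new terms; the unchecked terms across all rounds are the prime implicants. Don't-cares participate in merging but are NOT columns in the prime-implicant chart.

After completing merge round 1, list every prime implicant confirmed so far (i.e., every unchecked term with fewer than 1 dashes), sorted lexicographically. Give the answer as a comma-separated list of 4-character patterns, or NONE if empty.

NONE

Round 0: 0000✓ 0001✓ 0011✓ 0101✓ 1001✓ 1010✓ 1110✓ 1111✓
Round 1: -001 0-01 00-1 000- 1-10 111-
PIs = {-001, 0-01, 00-1, 000-, 1-10, 111-}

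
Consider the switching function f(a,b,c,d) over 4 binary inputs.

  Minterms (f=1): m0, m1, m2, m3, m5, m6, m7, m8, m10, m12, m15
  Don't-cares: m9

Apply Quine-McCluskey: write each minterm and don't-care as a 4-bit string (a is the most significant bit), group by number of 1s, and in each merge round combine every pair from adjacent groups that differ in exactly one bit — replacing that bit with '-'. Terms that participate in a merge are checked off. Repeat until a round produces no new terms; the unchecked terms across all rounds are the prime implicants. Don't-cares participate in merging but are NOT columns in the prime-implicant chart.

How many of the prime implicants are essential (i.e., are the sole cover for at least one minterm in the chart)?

5

Round 0: 0000✓ 0001✓ 0010✓ 0011✓ 0101✓ 0110✓ 0111✓ 1000✓ 1001✓ 1010✓ 1100✓ 1111✓
Round 1: -000✓ -001✓ -010✓ -111 0-01✓ 0-10✓ 0-11✓ 00-0✓ 00-1✓ 000-✓ 001-✓ 01-1✓ 011-✓ 1-00 10-0✓ 100-✓
Round 2: -0-0 -00- 0--1 0-1- 00--
PIs = {-0-0, -00-, -111, 0--1, 0-1-, 00--, 1-00}
Coverage chart:
  m0: -0-0,-00-,00--
  m1: -00-,0--1,00--
  m2: -0-0,0-1-,00--
  m3: 0--1,0-1-,00--
  m5: 0--1 ←essential
  m6: 0-1- ←essential
  m7: -111,0--1,0-1-
  m8: -0-0,-00-,1-00
  m10: -0-0 ←essential
  m12: 1-00 ←essential
  m15: -111 ←essential
Essential: -0-0, -111, 0--1, 0-1-, 1-00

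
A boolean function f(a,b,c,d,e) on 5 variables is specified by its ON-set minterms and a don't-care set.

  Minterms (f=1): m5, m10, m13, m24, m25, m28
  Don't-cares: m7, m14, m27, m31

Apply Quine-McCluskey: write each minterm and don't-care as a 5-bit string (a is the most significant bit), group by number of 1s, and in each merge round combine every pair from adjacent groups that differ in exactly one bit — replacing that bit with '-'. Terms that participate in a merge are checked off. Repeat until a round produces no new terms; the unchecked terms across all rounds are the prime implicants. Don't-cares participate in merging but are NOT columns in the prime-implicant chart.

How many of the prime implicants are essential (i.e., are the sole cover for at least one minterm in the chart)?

Round 0: 00101✓ 00111✓ 01010✓ 01101✓ 01110✓ 11000✓ 11001✓ 11011✓ 11100✓ 11111✓
Round 1: 0-101 001-1 01-10 11-00 11-11 110-1 1100-
PIs = {0-101, 001-1, 01-10, 11-00, 11-11, 110-1, 1100-}
Coverage chart:
  m5: 0-101,001-1
  m10: 01-10 ←essential
  m13: 0-101 ←essential
  m24: 11-00,1100-
  m25: 110-1,1100-
  m28: 11-00 ←essential
Essential: 0-101, 01-10, 11-00

3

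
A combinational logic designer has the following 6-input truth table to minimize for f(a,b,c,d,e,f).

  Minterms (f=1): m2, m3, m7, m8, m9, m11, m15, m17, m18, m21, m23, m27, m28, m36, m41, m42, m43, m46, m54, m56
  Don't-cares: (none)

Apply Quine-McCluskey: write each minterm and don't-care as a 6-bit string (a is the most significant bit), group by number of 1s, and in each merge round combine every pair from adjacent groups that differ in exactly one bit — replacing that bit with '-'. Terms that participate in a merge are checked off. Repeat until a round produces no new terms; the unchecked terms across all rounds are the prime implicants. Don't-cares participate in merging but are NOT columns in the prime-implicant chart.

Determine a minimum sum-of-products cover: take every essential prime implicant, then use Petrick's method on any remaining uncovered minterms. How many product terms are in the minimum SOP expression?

[col 0] 000010*, 000011*, 000111*, 001000*, 001001*, 001011*, 001111*, 010001*, 010010*, 010101*, 010111*, 011011*, 011100, 100100, 101001*, 101010*, 101011*, 101110*, 110110, 111000
[col 1] -01001*, -01011*, 0-0010, 0-0111, 0-1011, 00-011*, 00-111*, 000-11*, 00001-, 001-11*, 0010-1*, 00100-, 010-01, 0101-1, 101-10, 1010-1*, 10101-
[col 2] -010-1, 00--11
Prime implicants: -010-1, 0-0010, 0-0111, 0-1011, 00--11, 00001-, 00100-, 010-01, 0101-1, 011100, 100100, 101-10, 10101-, 110110, 111000
PI chart (minterm → PIs covering it):
  2 | 0-0010,00001-
  3 | 00--11,00001-
  7 | 0-0111,00--11
  8 | 00100-  (sole → essential)
  9 | -010-1,00100-
  11 | -010-1,0-1011,00--11
  15 | 00--11  (sole → essential)
  17 | 010-01  (sole → essential)
  18 | 0-0010  (sole → essential)
  21 | 010-01,0101-1
  23 | 0-0111,0101-1
  27 | 0-1011  (sole → essential)
  28 | 011100  (sole → essential)
  36 | 100100  (sole → essential)
  41 | -010-1  (sole → essential)
  42 | 101-10,10101-
  43 | -010-1,10101-
  46 | 101-10  (sole → essential)
  54 | 110110  (sole → essential)
  56 | 111000  (sole → essential)
Essential prime implicants: -010-1, 0-0010, 0-1011, 00--11, 00100-, 010-01, 011100, 100100, 101-10, 110110, 111000
Petrick residual → 0-0111
Minimum SOP uses 12 PIs: b'cd'f + a'c'd'ef' + a'c'def + a'cd'ef + a'b'ef + a'b'cd'e' + a'bc'e'f + a'bcde'f' + ab'c'de'f' + ab'cef' + abc'def' + abcd'e'f'

12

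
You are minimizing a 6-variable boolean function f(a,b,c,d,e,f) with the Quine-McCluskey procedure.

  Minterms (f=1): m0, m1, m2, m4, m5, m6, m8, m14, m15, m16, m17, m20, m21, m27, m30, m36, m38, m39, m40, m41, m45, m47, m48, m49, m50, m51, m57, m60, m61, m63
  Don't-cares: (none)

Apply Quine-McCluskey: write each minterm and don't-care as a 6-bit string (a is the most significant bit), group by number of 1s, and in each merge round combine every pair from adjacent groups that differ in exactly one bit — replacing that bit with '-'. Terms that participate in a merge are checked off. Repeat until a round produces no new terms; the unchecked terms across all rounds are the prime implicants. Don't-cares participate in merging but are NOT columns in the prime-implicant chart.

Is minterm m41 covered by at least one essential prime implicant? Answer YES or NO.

NO

size-2^0 implicants → 000000(✓)  000001(✓)  000010(✓)  000100(✓)  000101(✓)  000110(✓)  001000(✓)  001110(✓)  001111(✓)  010000(✓)  010001(✓)  010100(✓)  010101(✓)  011011  011110(✓)  100100(✓)  100110(✓)  100111(✓)  101000(✓)  101001(✓)  101101(✓)  101111(✓)  110000(✓)  110001(✓)  110010(✓)  110011(✓)  111001(✓)  111100(✓)  111101(✓)  111111(✓)
size-2^1 implicants → -00100(✓)  -00110(✓)  -01000  -01111  -10000(✓)  -10001(✓)  0-0000(✓)  0-0001(✓)  0-0100(✓)  0-0101(✓)  0-1110  00-000  00-110  000-00(✓)  000-01(✓)  000-10(✓)  0000-0(✓)  00000-(✓)  0001-0(✓)  00010-(✓)  00111-  010-00(✓)  010-01(✓)  01000-(✓)  01010-(✓)  1-1001(✓)  1-1101(✓)  1-1111(✓)  10-111  1001-0(✓)  10011-  101-01(✓)  10100-  1011-1(✓)  11-001  1100-0(✓)  1100-1(✓)  11000-(✓)  11001-(✓)  111-01(✓)  1111-1(✓)  11110-
size-2^2 implicants → -001-0  -1000-  0-0-00(✓)  0-0-01(✓)  0-000-(✓)  0-010-(✓)  000--0  000-0-(✓)  010-0-(✓)  1-1-01  1-11-1  1100--
size-2^3 implicants → 0-0-0-
Unchecked terms (primes): -001-0, -01000, -01111, -1000-, 0-0-0-, 0-1110, 00-000, 00-110, 000--0, 00111-, 011011, 1-1-01, 1-11-1, 10-111, 10011-, 10100-, 11-001, 1100--, 11110-
Minterm coverage:
  m0 ⊆ 0-0-0-,00-000,000--0
  m1 ⊆ 0-0-0- [E]
  m2 ⊆ 000--0 [E]
  m4 ⊆ -001-0,0-0-0-,000--0
  m5 ⊆ 0-0-0- [E]
  m6 ⊆ -001-0,00-110,000--0
  m8 ⊆ -01000,00-000
  m14 ⊆ 0-1110,00-110,00111-
  m15 ⊆ -01111,00111-
  m16 ⊆ -1000-,0-0-0-
  m17 ⊆ -1000-,0-0-0-
  m20 ⊆ 0-0-0- [E]
  m21 ⊆ 0-0-0- [E]
  m27 ⊆ 011011 [E]
  m30 ⊆ 0-1110 [E]
  m36 ⊆ -001-0 [E]
  m38 ⊆ -001-0,10011-
  m39 ⊆ 10-111,10011-
  m40 ⊆ -01000,10100-
  m41 ⊆ 1-1-01,10100-
  m45 ⊆ 1-1-01,1-11-1
  m47 ⊆ -01111,1-11-1,10-111
  m48 ⊆ -1000-,1100--
  m49 ⊆ -1000-,11-001,1100--
  m50 ⊆ 1100-- [E]
  m51 ⊆ 1100-- [E]
  m57 ⊆ 1-1-01,11-001
  m60 ⊆ 11110- [E]
  m61 ⊆ 1-1-01,1-11-1,11110-
  m63 ⊆ 1-11-1 [E]
E = {-001-0, 0-0-0-, 0-1110, 000--0, 011011, 1-11-1, 1100--, 11110-}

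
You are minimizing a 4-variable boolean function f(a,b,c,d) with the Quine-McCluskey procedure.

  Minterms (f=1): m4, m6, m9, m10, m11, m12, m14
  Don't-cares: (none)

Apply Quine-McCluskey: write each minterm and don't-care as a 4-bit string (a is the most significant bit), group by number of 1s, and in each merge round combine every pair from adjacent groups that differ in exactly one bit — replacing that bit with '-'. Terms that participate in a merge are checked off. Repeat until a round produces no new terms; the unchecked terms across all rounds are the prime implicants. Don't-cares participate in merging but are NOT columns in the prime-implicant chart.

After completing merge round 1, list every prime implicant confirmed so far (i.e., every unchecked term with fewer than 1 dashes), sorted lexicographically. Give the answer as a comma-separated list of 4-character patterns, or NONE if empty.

NONE

size-2^0 implicants → 0100(✓)  0110(✓)  1001(✓)  1010(✓)  1011(✓)  1100(✓)  1110(✓)
size-2^1 implicants → -100(✓)  -110(✓)  01-0(✓)  1-10  10-1  101-  11-0(✓)
size-2^2 implicants → -1-0
Unchecked terms (primes): -1-0, 1-10, 10-1, 101-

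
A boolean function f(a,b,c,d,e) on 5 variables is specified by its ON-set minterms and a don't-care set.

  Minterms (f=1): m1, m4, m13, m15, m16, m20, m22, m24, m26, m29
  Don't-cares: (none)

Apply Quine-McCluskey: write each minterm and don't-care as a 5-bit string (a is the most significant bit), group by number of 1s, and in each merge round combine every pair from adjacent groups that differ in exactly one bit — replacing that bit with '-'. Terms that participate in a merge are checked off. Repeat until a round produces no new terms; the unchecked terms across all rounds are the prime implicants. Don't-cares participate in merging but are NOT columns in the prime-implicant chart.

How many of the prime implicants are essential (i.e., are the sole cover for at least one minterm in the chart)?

6

size-2^0 implicants → 00001  00100(✓)  01101(✓)  01111(✓)  10000(✓)  10100(✓)  10110(✓)  11000(✓)  11010(✓)  11101(✓)
size-2^1 implicants → -0100  -1101  011-1  1-000  10-00  101-0  110-0
Unchecked terms (primes): -0100, -1101, 00001, 011-1, 1-000, 10-00, 101-0, 110-0
Minterm coverage:
  m1 ⊆ 00001 [E]
  m4 ⊆ -0100 [E]
  m13 ⊆ -1101,011-1
  m15 ⊆ 011-1 [E]
  m16 ⊆ 1-000,10-00
  m20 ⊆ -0100,10-00,101-0
  m22 ⊆ 101-0 [E]
  m24 ⊆ 1-000,110-0
  m26 ⊆ 110-0 [E]
  m29 ⊆ -1101 [E]
E = {-0100, -1101, 00001, 011-1, 101-0, 110-0}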